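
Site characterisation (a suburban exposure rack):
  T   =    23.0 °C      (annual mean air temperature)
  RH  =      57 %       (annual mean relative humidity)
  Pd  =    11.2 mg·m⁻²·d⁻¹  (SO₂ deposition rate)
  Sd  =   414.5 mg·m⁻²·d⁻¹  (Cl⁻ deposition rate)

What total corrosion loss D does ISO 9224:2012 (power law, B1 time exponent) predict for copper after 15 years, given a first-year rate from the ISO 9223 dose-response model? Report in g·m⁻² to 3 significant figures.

D(15) = 73.9 g·m⁻²

copper: T>10 °C ⇒ hinge -0.080·(23.0−10) = -1.0400
  sulphur-dioxide contribution → 0.1014 μm/a
  chloride contribution → 1.253 μm/a
  ⇒ r_corr(copper) = 1.355 μm/a
Long-term exponent b (ISO 9224 Table 2, B1) = 0.667
  D(15) = 1.355 × 15^0.667 = 1.355 × 6.088 = 8.247 μm
  Mass loss = 8.247 μm × 8.96 g/cm³ = 73.9 g·m⁻²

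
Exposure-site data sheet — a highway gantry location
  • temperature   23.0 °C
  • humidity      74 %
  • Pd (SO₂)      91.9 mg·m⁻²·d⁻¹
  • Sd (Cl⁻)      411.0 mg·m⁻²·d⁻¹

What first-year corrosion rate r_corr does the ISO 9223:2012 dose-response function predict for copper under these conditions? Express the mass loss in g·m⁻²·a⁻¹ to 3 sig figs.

r_corr = 24.9 g·m⁻²·a⁻¹

copper: T>10 °C ⇒ hinge -0.080·(23.0−10) = -1.0400
  Pd branch = 0.0053·Pd^0.26·e^(0.059·RH+f) = 0.4778 μm/a
  Cl⁻ term: 0.01025·411.0^0.27·exp(0.036·74+0.049·23.0) = 2.306
  sum: 0.4778 + 2.306 → r_corr = 2.784 μm/a
Convert to mass loss: 2.784 μm/a × 8.96 g/cm³ = 24.94 g·m⁻²·a⁻¹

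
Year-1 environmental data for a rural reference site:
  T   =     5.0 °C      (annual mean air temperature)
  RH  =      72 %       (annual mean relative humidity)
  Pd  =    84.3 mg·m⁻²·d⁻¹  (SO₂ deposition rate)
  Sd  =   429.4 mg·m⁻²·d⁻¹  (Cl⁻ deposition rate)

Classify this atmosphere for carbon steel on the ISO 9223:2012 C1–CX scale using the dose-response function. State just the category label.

carbon steel: T≤10 °C ⇒ hinge +0.150·(5.0−10) = -0.7500
  SO₂ term: 1.77·84.3^0.52·exp(0.02·72-0.7500) = 35.41
  Sd branch = 0.102·Sd^0.62·e^(0.033·RH+0.04·T) = 57.51 μm/a
  r_corr = 35.41 + 57.51 = 92.91 μm/a
92.9 μm/a falls in (80, 200] for carbon steel → category C5

C5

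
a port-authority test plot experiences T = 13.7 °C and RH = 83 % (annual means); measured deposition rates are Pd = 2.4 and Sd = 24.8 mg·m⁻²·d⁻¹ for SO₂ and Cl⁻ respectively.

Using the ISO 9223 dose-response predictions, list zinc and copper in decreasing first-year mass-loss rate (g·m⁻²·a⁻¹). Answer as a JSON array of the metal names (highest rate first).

zinc: f(T) = -0.071·(T−10) [T>10 °C] = -0.2627
  SO₂ term: 0.0129·2.4^0.44·exp(0.046·83-0.2627) = 0.6636
  Sd branch = 0.0175·Sd^0.57·e^(0.008·RH+0.085·T) = 0.6792 μm/a
  r_corr = 0.6636 + 0.6792 = 1.343 μm/a
  mass loss = 1.343 μm/a × 7.14 g/cm³ = 9.588 g·m⁻²·a⁻¹
copper: T>10 °C ⇒ hinge -0.080·(13.7−10) = -0.2960
  Pd branch = 0.0053·Pd^0.26·e^(0.059·RH+f) = 0.6627 μm/a
  Sd branch = 0.01025·Sd^0.27·e^(0.036·RH+0.049·T) = 0.9472 μm/a
  sum: 0.6627 + 0.9472 → r_corr = 1.61 μm/a
  mass loss = 1.61 μm/a × 8.96 g/cm³ = 14.42 g·m⁻²·a⁻¹
Ordering by g·m⁻²·a⁻¹: copper (14.4) > zinc (9.59)

["copper", "zinc"]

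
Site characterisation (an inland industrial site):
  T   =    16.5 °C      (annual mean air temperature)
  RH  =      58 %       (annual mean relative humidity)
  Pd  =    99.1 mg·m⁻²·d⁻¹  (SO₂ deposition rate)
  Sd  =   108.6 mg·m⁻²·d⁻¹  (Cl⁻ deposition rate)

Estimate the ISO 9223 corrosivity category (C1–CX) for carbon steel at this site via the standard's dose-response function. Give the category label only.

C4

carbon steel: f(T) = -0.054·(T−10) [T>10 °C] = -0.3510
  Pd branch = 1.77·Pd^0.52·e^(0.02·RH+f) = 43.38 μm/a
  Cl⁻ term: 0.102·108.6^0.62·exp(0.033·58+0.04·16.5) = 24.47
  sum: 43.38 + 24.47 → r_corr = 67.85 μm/a
Category bounds: 50…80 μm/a bracket r_corr ⇒ C4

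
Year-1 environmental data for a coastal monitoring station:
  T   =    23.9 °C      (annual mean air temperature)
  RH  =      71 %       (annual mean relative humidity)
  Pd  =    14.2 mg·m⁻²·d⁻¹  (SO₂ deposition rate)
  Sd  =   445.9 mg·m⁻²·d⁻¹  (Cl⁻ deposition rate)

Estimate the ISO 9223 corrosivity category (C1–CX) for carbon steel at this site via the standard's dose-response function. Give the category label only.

carbon steel: f(T) = -0.054·(T−10) [T>10 °C] = -0.7506
  SO₂ term: 1.77·14.2^0.52·exp(0.02·71-0.7506) = 13.74
  Sd branch = 0.102·Sd^0.62·e^(0.033·RH+0.04·T) = 121.3 μm/a
  sum: 13.74 + 121.3 → r_corr = 135 μm/a
135 μm/a falls in (80, 200] for carbon steel → category C5

C5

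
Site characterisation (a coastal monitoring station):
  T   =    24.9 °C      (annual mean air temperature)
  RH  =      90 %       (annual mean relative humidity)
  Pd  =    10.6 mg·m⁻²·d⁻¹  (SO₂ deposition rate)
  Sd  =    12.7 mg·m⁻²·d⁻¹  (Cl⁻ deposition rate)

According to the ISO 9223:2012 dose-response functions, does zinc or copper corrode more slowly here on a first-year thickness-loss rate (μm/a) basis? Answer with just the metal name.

zinc: f(T) = -0.071·(T−10) [T>10 °C] = -1.0579
  sulphur-dioxide contribution → 0.7948 μm/a
  chloride contribution → 1.271 μm/a
  total first-year rate 2.066 μm/a
copper: f(T) = -0.080·(T−10) [T>10 °C] = -1.1920
  sulphur-dioxide contribution → 0.6016 μm/a
  chloride contribution → 1.761 μm/a
  ⇒ r_corr(copper) = 2.363 μm/a
Ordering by μm/a: copper (2.36) > zinc (2.07)

zinc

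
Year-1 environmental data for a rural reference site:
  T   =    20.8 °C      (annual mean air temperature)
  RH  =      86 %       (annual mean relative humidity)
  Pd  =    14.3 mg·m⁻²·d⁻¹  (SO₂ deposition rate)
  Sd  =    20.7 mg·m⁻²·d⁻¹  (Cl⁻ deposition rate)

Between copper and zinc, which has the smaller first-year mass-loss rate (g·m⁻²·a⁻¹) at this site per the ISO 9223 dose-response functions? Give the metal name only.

copper: f(T) = -0.080·(T−10) [T>10 °C] = -0.8640
  SO₂ term: 0.0053·14.3^0.26·exp(0.059·86-0.8640) = 0.7129
  Sd branch = 0.01025·Sd^0.27·e^(0.036·RH+0.049·T) = 1.423 μm/a
  sum: 0.7129 + 1.423 → r_corr = 2.136 μm/a
  mass loss = 2.136 μm/a × 8.96 g/cm³ = 19.14 g·m⁻²·a⁻¹
zinc: temperature factor f = -0.071·(10.8) = -0.7668
  SO₂ term: 0.0129·14.3^0.44·exp(0.046·86-0.7668) = 1.009
  Sd branch = 0.0175·Sd^0.57·e^(0.008·RH+0.085·T) = 1.148 μm/a
  sum: 1.009 + 1.148 → r_corr = 2.157 μm/a
  mass loss = 2.157 μm/a × 7.14 g/cm³ = 15.4 g·m⁻²·a⁻¹
Ordering by g·m⁻²·a⁻¹: copper (19.1) > zinc (15.4)

zinc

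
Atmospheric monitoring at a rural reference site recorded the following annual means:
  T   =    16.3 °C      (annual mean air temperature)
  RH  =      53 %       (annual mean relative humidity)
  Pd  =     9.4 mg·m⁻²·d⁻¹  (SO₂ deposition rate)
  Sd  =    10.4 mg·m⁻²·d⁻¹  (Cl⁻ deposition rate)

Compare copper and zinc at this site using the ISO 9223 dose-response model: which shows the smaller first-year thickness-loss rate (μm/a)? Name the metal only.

copper

copper: temperature factor f = -0.080·(6.3) = -0.5040
  sulphur-dioxide contribution → 0.1308 μm/a
  chloride contribution → 0.289 μm/a
  ⇒ r_corr(copper) = 0.4197 μm/a
zinc: f(T) = -0.071·(T−10) [T>10 °C] = -0.4473
  sulphur-dioxide contribution → 0.2531 μm/a
  chloride contribution → 0.4061 μm/a
  ⇒ r_corr(zinc) = 0.6592 μm/a
Ordering by μm/a: zinc (0.659) > copper (0.42)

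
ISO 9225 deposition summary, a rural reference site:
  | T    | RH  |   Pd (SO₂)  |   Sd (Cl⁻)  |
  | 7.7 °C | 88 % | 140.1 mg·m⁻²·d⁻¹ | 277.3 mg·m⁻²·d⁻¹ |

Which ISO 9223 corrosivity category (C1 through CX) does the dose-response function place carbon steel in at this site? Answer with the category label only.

C5

carbon steel: f(T) = +0.150·(T−10) [T≤10 °C] = -0.3450
  SO₂ term: 1.77·140.1^0.52·exp(0.02·88-0.3450) = 95.2
  Cl⁻ term: 0.102·277.3^0.62·exp(0.033·88+0.04·7.7) = 82.83
  sum: 95.2 + 82.83 → r_corr = 178 μm/a
ISO 9223 Table 2 (carbon steel): 80 < 178 ≤ 200 μm/a ⇒ C5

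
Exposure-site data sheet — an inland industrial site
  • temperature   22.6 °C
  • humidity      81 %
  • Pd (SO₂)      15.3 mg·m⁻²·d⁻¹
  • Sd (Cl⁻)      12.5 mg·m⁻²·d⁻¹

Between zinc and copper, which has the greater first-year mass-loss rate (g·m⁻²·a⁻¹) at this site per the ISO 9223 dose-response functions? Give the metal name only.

copper

zinc: T>10 °C ⇒ hinge -0.071·(22.6−10) = -0.8946
  Pd branch = 0.0129·Pd^0.44·e^(0.046·RH+f) = 0.727 μm/a
  Sd branch = 0.0175·Sd^0.57·e^(0.008·RH+0.085·T) = 0.9638 μm/a
  r_corr = 0.727 + 0.9638 = 1.691 μm/a
  mass loss = 1.691 μm/a × 7.14 g/cm³ = 12.07 g·m⁻²·a⁻¹
copper: f(T) = -0.080·(T−10) [T>10 °C] = -1.0080
  Pd branch = 0.0053·Pd^0.26·e^(0.059·RH+f) = 0.4678 μm/a
  Cl⁻ term: 0.01025·12.5^0.27·exp(0.036·81+0.049·22.6) = 1.133
  sum: 0.4678 + 1.133 → r_corr = 1.601 μm/a
  mass loss = 1.601 μm/a × 8.96 g/cm³ = 14.34 g·m⁻²·a⁻¹
Ordering by g·m⁻²·a⁻¹: copper (14.3) > zinc (12.1)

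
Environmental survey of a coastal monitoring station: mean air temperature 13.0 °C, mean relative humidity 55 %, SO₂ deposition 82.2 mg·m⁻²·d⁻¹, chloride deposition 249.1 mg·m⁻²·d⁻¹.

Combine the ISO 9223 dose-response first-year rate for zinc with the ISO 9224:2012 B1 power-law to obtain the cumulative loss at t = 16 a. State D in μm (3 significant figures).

zinc: temperature factor f = -0.071·(3.0) = -0.2130
  Pd branch = 0.0129·Pd^0.44·e^(0.046·RH+f) = 0.9107 μm/a
  Cl⁻ term: 0.0175·249.1^0.57·exp(0.008·55+0.085·13.0) = 1.905
  sum: 0.9107 + 1.905 → r_corr = 2.816 μm/a
Power-law: D(16) = r_corr · 16^0.813
  D(16) = 2.816 × 16^0.813 = 2.816 × 9.527 = 26.83 μm

D(16) = 26.8 μm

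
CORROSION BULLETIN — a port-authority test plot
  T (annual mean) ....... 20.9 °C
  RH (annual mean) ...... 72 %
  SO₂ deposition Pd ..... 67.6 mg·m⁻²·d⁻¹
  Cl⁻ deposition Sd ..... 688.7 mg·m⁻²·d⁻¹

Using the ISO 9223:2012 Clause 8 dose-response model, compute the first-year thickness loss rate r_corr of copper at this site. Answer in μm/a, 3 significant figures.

copper: f(T) = -0.080·(T−10) [T>10 °C] = -0.8720
  Pd branch = 0.0053·Pd^0.26·e^(0.059·RH+f) = 0.4637 μm/a
  Cl⁻ term: 0.01025·688.7^0.27·exp(0.036·72+0.049·20.9) = 2.226
  r_corr = 0.4637 + 2.226 = 2.689 μm/a

r_corr = 2.69 μm/a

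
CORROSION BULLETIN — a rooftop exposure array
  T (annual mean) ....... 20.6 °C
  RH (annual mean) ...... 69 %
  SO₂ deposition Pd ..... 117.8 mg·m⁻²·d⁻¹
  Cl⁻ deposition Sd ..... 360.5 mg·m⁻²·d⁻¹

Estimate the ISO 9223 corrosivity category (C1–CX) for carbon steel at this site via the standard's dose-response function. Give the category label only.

C5

carbon steel: temperature factor f = -0.054·(10.6) = -0.5724
  SO₂ term: 1.77·117.8^0.52·exp(0.02·69-0.5724) = 47.39
  Cl⁻ term: 0.102·360.5^0.62·exp(0.033·69+0.04·20.6) = 87.22
  sum: 47.39 + 87.22 → r_corr = 134.6 μm/a
Category bounds: 80…200 μm/a bracket r_corr ⇒ C5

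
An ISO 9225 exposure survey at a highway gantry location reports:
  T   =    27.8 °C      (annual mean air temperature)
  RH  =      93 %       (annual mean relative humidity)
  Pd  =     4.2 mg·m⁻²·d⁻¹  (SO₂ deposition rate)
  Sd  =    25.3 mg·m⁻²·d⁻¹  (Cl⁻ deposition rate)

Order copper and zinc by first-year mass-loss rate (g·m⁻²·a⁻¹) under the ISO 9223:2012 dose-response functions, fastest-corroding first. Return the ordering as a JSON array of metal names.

["copper", "zinc"]

copper: T>10 °C ⇒ hinge -0.080·(27.8−10) = -1.4240
  sulphur-dioxide contribution → 0.4476 μm/a
  chloride contribution → 2.724 μm/a
  total first-year rate 3.171 μm/a
  mass loss = 3.171 μm/a × 8.96 g/cm³ = 28.42 g·m⁻²·a⁻¹
zinc: temperature factor f = -0.071·(17.8) = -1.2638
  sulphur-dioxide contribution → 0.4942 μm/a
  chloride contribution → 2.467 μm/a
  ⇒ r_corr(zinc) = 2.961 μm/a
  mass loss = 2.961 μm/a × 7.14 g/cm³ = 21.14 g·m⁻²·a⁻¹
Ordering by g·m⁻²·a⁻¹: copper (28.4) > zinc (21.1)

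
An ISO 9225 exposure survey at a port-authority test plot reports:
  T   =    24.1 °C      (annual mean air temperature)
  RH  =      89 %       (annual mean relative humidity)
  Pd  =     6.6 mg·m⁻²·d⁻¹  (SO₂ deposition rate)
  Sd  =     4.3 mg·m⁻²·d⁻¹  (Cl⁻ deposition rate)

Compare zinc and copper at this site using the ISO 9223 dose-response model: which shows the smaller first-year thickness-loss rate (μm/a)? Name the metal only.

zinc

zinc: f(T) = -0.071·(T−10) [T>10 °C] = -1.0011
  sulphur-dioxide contribution → 0.6523 μm/a
  chloride contribution → 0.6353 μm/a
  ⇒ r_corr(zinc) = 1.288 μm/a
copper: temperature factor f = -0.080·(14.1) = -1.1280
  sulphur-dioxide contribution → 0.5345 μm/a
  chloride contribution → 1.219 μm/a
  total first-year rate 1.754 μm/a
Ordering by μm/a: copper (1.75) > zinc (1.29)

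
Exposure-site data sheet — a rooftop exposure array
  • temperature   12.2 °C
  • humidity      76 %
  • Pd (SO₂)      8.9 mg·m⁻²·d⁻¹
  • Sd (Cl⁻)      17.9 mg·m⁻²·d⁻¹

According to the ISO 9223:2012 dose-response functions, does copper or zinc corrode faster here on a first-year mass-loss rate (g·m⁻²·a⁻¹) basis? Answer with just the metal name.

copper: T>10 °C ⇒ hinge -0.080·(12.2−10) = -0.1760
  SO₂ term: 0.0053·8.9^0.26·exp(0.059·76-0.1760) = 0.6951
  Cl⁻ term: 0.01025·17.9^0.27·exp(0.036·76+0.049·12.2) = 0.6264
  r_corr = 0.6951 + 0.6264 = 1.322 μm/a
  mass loss = 1.322 μm/a × 8.96 g/cm³ = 11.84 g·m⁻²·a⁻¹
zinc: temperature factor f = -0.071·(2.2) = -0.1562
  SO₂ term: 0.0129·8.9^0.44·exp(0.046·76-0.1562) = 0.9523
  Cl⁻ term: 0.0175·17.9^0.57·exp(0.008·76+0.085·12.2) = 0.4694
  sum: 0.9523 + 0.4694 → r_corr = 1.422 μm/a
  mass loss = 1.422 μm/a × 7.14 g/cm³ = 10.15 g·m⁻²·a⁻¹
Ordering by g·m⁻²·a⁻¹: copper (11.8) > zinc (10.2)

copper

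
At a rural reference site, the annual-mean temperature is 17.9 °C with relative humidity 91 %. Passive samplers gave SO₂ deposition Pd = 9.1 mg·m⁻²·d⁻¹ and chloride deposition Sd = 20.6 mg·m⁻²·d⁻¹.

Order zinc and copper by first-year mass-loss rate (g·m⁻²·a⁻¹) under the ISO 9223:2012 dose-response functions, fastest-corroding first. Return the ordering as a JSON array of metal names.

zinc: T>10 °C ⇒ hinge -0.071·(17.9−10) = -0.5609
  SO₂ term: 0.0129·9.1^0.44·exp(0.046·91-0.5609) = 1.279
  Sd branch = 0.0175·Sd^0.57·e^(0.008·RH+0.085·T) = 0.9309 μm/a
  r_corr = 1.279 + 0.9309 = 2.21 μm/a
  mass loss = 2.21 μm/a × 7.14 g/cm³ = 15.78 g·m⁻²·a⁻¹
copper: f(T) = -0.080·(T−10) [T>10 °C] = -0.6320
  SO₂ term: 0.0053·9.1^0.26·exp(0.059·91-0.6320) = 1.074
  Sd branch = 0.01025·Sd^0.27·e^(0.036·RH+0.049·T) = 1.476 μm/a
  r_corr = 1.074 + 1.476 = 2.55 μm/a
  mass loss = 2.55 μm/a × 8.96 g/cm³ = 22.85 g·m⁻²·a⁻¹
Ordering by g·m⁻²·a⁻¹: copper (22.8) > zinc (15.8)

["copper", "zinc"]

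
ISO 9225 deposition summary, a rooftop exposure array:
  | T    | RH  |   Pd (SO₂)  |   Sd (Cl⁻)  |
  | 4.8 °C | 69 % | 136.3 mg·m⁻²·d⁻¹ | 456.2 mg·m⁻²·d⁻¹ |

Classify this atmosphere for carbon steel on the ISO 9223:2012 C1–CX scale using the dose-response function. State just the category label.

carbon steel: T≤10 °C ⇒ hinge +0.150·(4.8−10) = -0.7800
  Pd branch = 1.77·Pd^0.52·e^(0.02·RH+f) = 41.54 μm/a
  Cl⁻ term: 0.102·456.2^0.62·exp(0.033·69+0.04·4.8) = 53.65
  r_corr = 41.54 + 53.65 = 95.19 μm/a
ISO 9223 Table 2 (carbon steel): 80 < 95.2 ≤ 200 μm/a ⇒ C5

C5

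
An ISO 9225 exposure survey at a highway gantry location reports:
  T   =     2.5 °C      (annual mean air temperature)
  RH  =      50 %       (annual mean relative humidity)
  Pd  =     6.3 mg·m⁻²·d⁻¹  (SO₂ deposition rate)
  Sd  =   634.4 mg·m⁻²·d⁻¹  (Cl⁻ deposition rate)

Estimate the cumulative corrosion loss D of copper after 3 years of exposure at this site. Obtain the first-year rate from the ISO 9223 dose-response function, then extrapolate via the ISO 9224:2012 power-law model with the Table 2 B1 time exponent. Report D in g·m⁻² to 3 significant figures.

copper: temperature factor f = +0.126·(-7.5) = -0.9450
  sulphur-dioxide contribution → 0.06351 μm/a
  chloride contribution → 0.4002 μm/a
  total first-year rate 0.4637 μm/a
ISO 9224: D(t) = r_corr · t^b with b = 0.667 (copper, B1)
  D(3) = 0.4637 × 3^0.667 = 0.4637 × 2.081 = 0.9649 μm
  Mass loss = 0.9649 μm × 8.96 g/cm³ = 8.646 g·m⁻²

D(3) = 8.65 g·m⁻²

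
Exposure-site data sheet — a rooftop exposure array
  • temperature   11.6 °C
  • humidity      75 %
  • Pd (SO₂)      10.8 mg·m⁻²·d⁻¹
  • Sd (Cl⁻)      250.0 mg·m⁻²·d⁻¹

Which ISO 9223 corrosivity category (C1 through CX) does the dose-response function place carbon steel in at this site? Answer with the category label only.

C5

carbon steel: f(T) = -0.054·(T−10) [T>10 °C] = -0.0864
  SO₂ term: 1.77·10.8^0.52·exp(0.02·75-0.0864) = 25.08
  Sd branch = 0.102·Sd^0.62·e^(0.033·RH+0.04·T) = 59.12 μm/a
  sum: 25.08 + 59.12 → r_corr = 84.19 μm/a
84.2 μm/a falls in (80, 200] for carbon steel → category C5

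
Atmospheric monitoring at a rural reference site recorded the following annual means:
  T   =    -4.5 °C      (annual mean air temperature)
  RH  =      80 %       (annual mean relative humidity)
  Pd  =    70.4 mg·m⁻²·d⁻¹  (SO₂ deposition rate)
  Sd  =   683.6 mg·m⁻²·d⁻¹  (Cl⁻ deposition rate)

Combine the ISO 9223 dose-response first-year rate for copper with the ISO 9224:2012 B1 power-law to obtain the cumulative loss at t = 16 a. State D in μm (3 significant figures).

D(16) = 7.26 μm

copper: temperature factor f = +0.126·(-14.5) = -1.8270
  SO₂ term: 0.0053·70.4^0.26·exp(0.059·80-1.8270) = 0.2891
  Cl⁻ term: 0.01025·683.6^0.27·exp(0.036·80+0.049·-4.5) = 0.8533
  r_corr = 0.2891 + 0.8533 = 1.142 μm/a
Long-term exponent b (ISO 9224 Table 2, B1) = 0.667
  D(16) = 1.142 × 16^0.667 = 1.142 × 6.355 = 7.261 μm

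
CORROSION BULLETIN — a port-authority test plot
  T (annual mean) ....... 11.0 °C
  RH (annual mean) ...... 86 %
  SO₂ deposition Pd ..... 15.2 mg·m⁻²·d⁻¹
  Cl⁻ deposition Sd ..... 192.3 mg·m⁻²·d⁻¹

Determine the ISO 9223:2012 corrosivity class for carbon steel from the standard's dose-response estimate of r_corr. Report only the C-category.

carbon steel: T>10 °C ⇒ hinge -0.054·(11.0−10) = -0.0540
  SO₂ term: 1.77·15.2^0.52·exp(0.02·86-0.0540) = 38.55
  Cl⁻ term: 0.102·192.3^0.62·exp(0.033·86+0.04·11.0) = 70.52
  r_corr = 38.55 + 70.52 = 109.1 μm/a
109 μm/a falls in (80, 200] for carbon steel → category C5

C5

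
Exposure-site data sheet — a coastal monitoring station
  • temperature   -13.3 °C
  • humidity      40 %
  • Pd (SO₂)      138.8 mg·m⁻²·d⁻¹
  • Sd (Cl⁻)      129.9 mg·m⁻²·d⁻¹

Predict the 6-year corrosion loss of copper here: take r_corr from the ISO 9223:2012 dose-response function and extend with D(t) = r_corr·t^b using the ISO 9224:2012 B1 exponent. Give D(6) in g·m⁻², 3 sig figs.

D(6) = 2.80 g·m⁻²

copper: f(T) = +0.126·(T−10) [T≤10 °C] = -2.9358
  sulphur-dioxide contribution → 0.01075 μm/a
  chloride contribution → 0.0839 μm/a
  ⇒ r_corr(copper) = 0.09464 μm/a
ISO 9224: D(t) = r_corr · t^b with b = 0.667 (copper, B1)
  D(6) = 0.09464 × 6^0.667 = 0.09464 × 3.304 = 0.3127 μm
  Mass loss = 0.3127 μm × 8.96 g/cm³ = 2.802 g·m⁻²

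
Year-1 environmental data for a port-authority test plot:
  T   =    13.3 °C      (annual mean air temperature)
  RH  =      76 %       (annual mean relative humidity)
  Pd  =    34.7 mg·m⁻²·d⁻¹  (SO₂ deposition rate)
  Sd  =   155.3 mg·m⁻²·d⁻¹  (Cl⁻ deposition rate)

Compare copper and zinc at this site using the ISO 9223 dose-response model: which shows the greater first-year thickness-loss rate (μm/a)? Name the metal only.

copper: T>10 °C ⇒ hinge -0.080·(13.3−10) = -0.2640
  sulphur-dioxide contribution → 0.9067 μm/a
  chloride contribution → 1.185 μm/a
  total first-year rate 2.091 μm/a
zinc: T>10 °C ⇒ hinge -0.071·(13.3−10) = -0.2343
  sulphur-dioxide contribution → 1.603 μm/a
  chloride contribution → 1.766 μm/a
  total first-year rate 3.369 μm/a
Ordering by μm/a: zinc (3.37) > copper (2.09)

zinc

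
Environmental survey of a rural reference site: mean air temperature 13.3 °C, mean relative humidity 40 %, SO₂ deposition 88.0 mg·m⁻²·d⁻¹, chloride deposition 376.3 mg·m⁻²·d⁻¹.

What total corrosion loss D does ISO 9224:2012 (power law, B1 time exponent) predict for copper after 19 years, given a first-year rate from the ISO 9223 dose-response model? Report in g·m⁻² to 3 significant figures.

copper: T>10 °C ⇒ hinge -0.080·(13.3−10) = -0.2640
  sulphur-dioxide contribution → 0.1381 μm/a
  chloride contribution → 0.4117 μm/a
  total first-year rate 0.5497 μm/a
Power-law: D(19) = r_corr · 19^0.667
  D(19) = 0.5497 × 19^0.667 = 0.5497 × 7.127 = 3.918 μm
  Mass loss = 3.918 μm × 8.96 g/cm³ = 35.11 g·m⁻²

D(19) = 35.1 g·m⁻²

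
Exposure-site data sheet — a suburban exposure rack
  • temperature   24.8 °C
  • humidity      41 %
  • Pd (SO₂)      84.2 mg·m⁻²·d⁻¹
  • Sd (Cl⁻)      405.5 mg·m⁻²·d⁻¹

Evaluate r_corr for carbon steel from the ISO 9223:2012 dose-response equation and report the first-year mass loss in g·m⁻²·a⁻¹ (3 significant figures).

carbon steel: f(T) = -0.054·(T−10) [T>10 °C] = -0.7992
  Pd branch = 1.77·Pd^0.52·e^(0.02·RH+f) = 18.12 μm/a
  Cl⁻ term: 0.102·405.5^0.62·exp(0.033·41+0.04·24.8) = 44.05
  r_corr = 18.12 + 44.05 = 62.17 μm/a
Convert to mass loss: 62.17 μm/a × 7.85 g/cm³ = 488.1 g·m⁻²·a⁻¹

r_corr = 488 g·m⁻²·a⁻¹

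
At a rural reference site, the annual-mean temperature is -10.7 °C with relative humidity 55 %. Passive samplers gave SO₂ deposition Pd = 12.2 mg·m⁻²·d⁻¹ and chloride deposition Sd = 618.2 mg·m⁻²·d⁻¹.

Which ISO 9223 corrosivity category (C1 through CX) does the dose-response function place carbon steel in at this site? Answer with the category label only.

carbon steel: temperature factor f = +0.150·(-20.7) = -3.1050
  SO₂ term: 1.77·12.2^0.52·exp(0.02·55-3.1050) = 0.8752
  Sd branch = 0.102·Sd^0.62·e^(0.033·RH+0.04·T) = 21.95 μm/a
  sum: 0.8752 + 21.95 → r_corr = 22.83 μm/a
ISO 9223 Table 2 (carbon steel): 1.3 < 22.8 ≤ 25 μm/a ⇒ C2

C2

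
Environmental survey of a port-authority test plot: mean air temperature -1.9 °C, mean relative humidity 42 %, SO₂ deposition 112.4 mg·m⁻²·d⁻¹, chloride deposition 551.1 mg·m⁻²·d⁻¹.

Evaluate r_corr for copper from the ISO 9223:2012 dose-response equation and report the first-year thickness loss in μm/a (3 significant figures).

r_corr = 0.281 μm/a

copper: temperature factor f = +0.126·(-11.9) = -1.4994
  sulphur-dioxide contribution → 0.04814 μm/a
  chloride contribution → 0.2329 μm/a
  ⇒ r_corr(copper) = 0.281 μm/a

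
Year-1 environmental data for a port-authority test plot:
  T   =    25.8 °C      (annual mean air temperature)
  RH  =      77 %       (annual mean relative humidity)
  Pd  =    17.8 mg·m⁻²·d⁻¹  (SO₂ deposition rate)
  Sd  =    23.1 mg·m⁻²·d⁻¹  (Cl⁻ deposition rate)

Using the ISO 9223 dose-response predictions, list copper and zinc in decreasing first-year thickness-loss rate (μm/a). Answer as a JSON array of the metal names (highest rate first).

["zinc", "copper"]

copper: f(T) = -0.080·(T−10) [T>10 °C] = -1.2640
  Pd branch = 0.0053·Pd^0.26·e^(0.059·RH+f) = 0.2975 μm/a
  Sd branch = 0.01025·Sd^0.27·e^(0.036·RH+0.049·T) = 1.355 μm/a
  r_corr = 0.2975 + 1.355 = 1.652 μm/a
zinc: f(T) = -0.071·(T−10) [T>10 °C] = -1.1218
  Pd branch = 0.0129·Pd^0.44·e^(0.046·RH+f) = 0.5151 μm/a
  Cl⁻ term: 0.0175·23.1^0.57·exp(0.008·77+0.085·25.8) = 1.739
  r_corr = 0.5151 + 1.739 = 2.254 μm/a
Ordering by μm/a: zinc (2.25) > copper (1.65)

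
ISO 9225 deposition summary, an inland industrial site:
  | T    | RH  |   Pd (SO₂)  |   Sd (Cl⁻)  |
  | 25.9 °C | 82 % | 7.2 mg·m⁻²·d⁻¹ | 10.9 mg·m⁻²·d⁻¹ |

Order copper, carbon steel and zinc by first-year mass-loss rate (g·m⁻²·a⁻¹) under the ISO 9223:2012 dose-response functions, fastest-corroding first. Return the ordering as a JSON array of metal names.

copper: f(T) = -0.080·(T−10) [T>10 °C] = -1.2720
  SO₂ term: 0.0053·7.2^0.26·exp(0.059·82-1.2720) = 0.3132
  Cl⁻ term: 0.01025·10.9^0.27·exp(0.036·82+0.049·25.9) = 1.331
  sum: 0.3132 + 1.331 → r_corr = 1.644 μm/a
  mass loss = 1.644 μm/a × 8.96 g/cm³ = 14.73 g·m⁻²·a⁻¹
carbon steel: f(T) = -0.054·(T−10) [T>10 °C] = -0.8586
  Pd branch = 1.77·Pd^0.52·e^(0.02·RH+f) = 10.79 μm/a
  Cl⁻ term: 0.102·10.9^0.62·exp(0.033·82+0.04·25.9) = 18.92
  sum: 10.79 + 18.92 → r_corr = 29.71 μm/a
  mass loss = 29.71 μm/a × 7.85 g/cm³ = 233.3 g·m⁻²·a⁻¹
zinc: T>10 °C ⇒ hinge -0.071·(25.9−10) = -1.1289
  Pd branch = 0.0129·Pd^0.44·e^(0.046·RH+f) = 0.4322 μm/a
  Cl⁻ term: 0.0175·10.9^0.57·exp(0.008·82+0.085·25.9) = 1.19
  sum: 0.4322 + 1.19 → r_corr = 1.622 μm/a
  mass loss = 1.622 μm/a × 7.14 g/cm³ = 11.58 g·m⁻²·a⁻¹
Ordering by g·m⁻²·a⁻¹: carbon steel (233) > copper (14.7) > zinc (11.6)

["carbon steel", "copper", "zinc"]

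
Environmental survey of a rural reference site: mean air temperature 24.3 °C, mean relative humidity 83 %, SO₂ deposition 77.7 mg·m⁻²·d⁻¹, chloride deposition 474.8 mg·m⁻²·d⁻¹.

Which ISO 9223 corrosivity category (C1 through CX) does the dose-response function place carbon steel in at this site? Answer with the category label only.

carbon steel: f(T) = -0.054·(T−10) [T>10 °C] = -0.7722
  Pd branch = 1.77·Pd^0.52·e^(0.02·RH+f) = 41.36 μm/a
  Cl⁻ term: 0.102·474.8^0.62·exp(0.033·83+0.04·24.3) = 190.4
  sum: 41.36 + 190.4 → r_corr = 231.8 μm/a
ISO 9223 Table 2 (carbon steel): 200 < 232 ≤ 700 μm/a ⇒ CX

CX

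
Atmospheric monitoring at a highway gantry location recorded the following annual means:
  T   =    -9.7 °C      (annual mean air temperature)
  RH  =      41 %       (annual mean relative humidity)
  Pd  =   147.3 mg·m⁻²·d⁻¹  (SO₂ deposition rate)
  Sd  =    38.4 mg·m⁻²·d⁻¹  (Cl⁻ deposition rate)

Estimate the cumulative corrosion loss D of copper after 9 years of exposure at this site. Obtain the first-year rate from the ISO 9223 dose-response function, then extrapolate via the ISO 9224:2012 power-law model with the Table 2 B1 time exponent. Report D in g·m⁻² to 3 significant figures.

D(9) = 3.60 g·m⁻²

copper: temperature factor f = +0.126·(-19.7) = -2.4822
  sulphur-dioxide contribution → 0.01822 μm/a
  chloride contribution → 0.07466 μm/a
  total first-year rate 0.09288 μm/a
Power-law: D(9) = r_corr · 9^0.667
  D(9) = 0.09288 × 9^0.667 = 0.09288 × 4.33 = 0.4022 μm
  Mass loss = 0.4022 μm × 8.96 g/cm³ = 3.603 g·m⁻²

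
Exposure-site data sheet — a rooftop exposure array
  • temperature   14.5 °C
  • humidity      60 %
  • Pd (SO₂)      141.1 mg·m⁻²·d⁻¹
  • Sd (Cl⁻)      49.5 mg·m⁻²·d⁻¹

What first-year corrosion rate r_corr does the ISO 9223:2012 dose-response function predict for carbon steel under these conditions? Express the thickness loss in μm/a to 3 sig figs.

r_corr = 75.3 μm/a

carbon steel: T>10 °C ⇒ hinge -0.054·(14.5−10) = -0.2430
  sulphur-dioxide contribution → 60.44 μm/a
  chloride contribution → 14.83 μm/a
  total first-year rate 75.27 μm/a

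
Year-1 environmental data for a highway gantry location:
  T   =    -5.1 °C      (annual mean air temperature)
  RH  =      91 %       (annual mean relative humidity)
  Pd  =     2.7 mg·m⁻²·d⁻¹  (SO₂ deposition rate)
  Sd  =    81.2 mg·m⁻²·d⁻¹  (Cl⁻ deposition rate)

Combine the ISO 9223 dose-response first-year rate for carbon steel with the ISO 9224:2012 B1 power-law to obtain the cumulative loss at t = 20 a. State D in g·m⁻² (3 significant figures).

carbon steel: temperature factor f = +0.150·(-15.1) = -2.2650
  sulphur-dioxide contribution → 1.901 μm/a
  chloride contribution → 25.59 μm/a
  ⇒ r_corr(carbon steel) = 27.49 μm/a
ISO 9224: D(t) = r_corr · t^b with b = 0.523 (carbon steel, B1)
  D(20) = 27.49 × 20^0.523 = 27.49 × 4.791 = 131.7 μm
  Mass loss = 131.7 μm × 7.85 g/cm³ = 1034 g·m⁻²

D(20) = 1.03e+03 g·m⁻²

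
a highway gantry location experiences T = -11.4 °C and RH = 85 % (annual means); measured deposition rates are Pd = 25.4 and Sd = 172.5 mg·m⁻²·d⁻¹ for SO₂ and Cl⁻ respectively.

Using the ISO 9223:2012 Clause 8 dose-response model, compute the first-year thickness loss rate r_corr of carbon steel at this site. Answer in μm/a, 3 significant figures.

r_corr = 28.1 μm/a

carbon steel: T≤10 °C ⇒ hinge +0.150·(-11.4−10) = -3.2100
  sulphur-dioxide contribution → 2.102 μm/a
  chloride contribution → 26.04 μm/a
  ⇒ r_corr(carbon steel) = 28.14 μm/a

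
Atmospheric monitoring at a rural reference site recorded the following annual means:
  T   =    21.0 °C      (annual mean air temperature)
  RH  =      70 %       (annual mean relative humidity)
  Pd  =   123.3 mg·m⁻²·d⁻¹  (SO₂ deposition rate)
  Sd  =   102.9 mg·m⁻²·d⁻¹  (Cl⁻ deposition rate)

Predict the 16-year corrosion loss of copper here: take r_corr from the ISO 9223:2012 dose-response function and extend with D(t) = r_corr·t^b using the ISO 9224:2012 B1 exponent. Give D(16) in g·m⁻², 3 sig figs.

D(16) = 98.1 g·m⁻²

copper: T>10 °C ⇒ hinge -0.080·(21.0−10) = -0.8800
  sulphur-dioxide contribution → 0.478 μm/a
  chloride contribution → 1.246 μm/a
  total first-year rate 1.724 μm/a
Power-law: D(16) = r_corr · 16^0.667
  D(16) = 1.724 × 16^0.667 = 1.724 × 6.355 = 10.95 μm
  Mass loss = 10.95 μm × 8.96 g/cm³ = 98.15 g·m⁻²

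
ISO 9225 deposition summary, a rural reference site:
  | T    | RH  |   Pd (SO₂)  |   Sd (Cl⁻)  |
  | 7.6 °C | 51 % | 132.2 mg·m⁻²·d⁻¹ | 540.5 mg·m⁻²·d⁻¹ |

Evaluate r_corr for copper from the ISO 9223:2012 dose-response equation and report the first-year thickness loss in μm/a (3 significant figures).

copper: f(T) = +0.126·(T−10) [T≤10 °C] = -0.3024
  Pd branch = 0.0053·Pd^0.26·e^(0.059·RH+f) = 0.2827 μm/a
  Sd branch = 0.01025·Sd^0.27·e^(0.036·RH+0.049·T) = 0.5101 μm/a
  sum: 0.2827 + 0.5101 → r_corr = 0.7928 μm/a

r_corr = 0.793 μm/a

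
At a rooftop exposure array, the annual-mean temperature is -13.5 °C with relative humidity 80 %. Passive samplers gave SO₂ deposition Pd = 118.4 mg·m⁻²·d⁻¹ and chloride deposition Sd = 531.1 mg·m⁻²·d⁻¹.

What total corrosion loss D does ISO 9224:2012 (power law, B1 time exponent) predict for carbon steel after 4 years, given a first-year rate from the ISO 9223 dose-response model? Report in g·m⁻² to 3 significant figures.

D(4) = 711 g·m⁻²

carbon steel: f(T) = +0.150·(T−10) [T≤10 °C] = -3.5250
  Pd branch = 1.77·Pd^0.52·e^(0.02·RH+f) = 3.091 μm/a
  Cl⁻ term: 0.102·531.1^0.62·exp(0.033·80+0.04·-13.5) = 40.76
  sum: 3.091 + 40.76 → r_corr = 43.85 μm/a
Long-term exponent b (ISO 9224 Table 2, B1) = 0.523
  D(4) = 43.85 × 4^0.523 = 43.85 × 2.065 = 90.54 μm
  Mass loss = 90.54 μm × 7.85 g/cm³ = 710.8 g·m⁻²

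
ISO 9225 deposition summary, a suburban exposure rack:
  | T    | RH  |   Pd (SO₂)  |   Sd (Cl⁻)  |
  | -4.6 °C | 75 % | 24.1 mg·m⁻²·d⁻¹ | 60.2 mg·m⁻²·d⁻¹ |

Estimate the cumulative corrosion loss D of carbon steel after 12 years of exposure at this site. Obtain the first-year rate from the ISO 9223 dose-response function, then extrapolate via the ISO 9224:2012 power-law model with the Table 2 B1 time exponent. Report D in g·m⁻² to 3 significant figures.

carbon steel: temperature factor f = +0.150·(-14.6) = -2.1900
  Pd branch = 1.77·Pd^0.52·e^(0.02·RH+f) = 4.645 μm/a
  Sd branch = 0.102·Sd^0.62·e^(0.033·RH+0.04·T) = 12.79 μm/a
  sum: 4.645 + 12.79 → r_corr = 17.44 μm/a
Power-law: D(12) = r_corr · 12^0.523
  D(12) = 17.44 × 12^0.523 = 17.44 × 3.668 = 63.95 μm
  Mass loss = 63.95 μm × 7.85 g/cm³ = 502 g·m⁻²

D(12) = 502 g·m⁻²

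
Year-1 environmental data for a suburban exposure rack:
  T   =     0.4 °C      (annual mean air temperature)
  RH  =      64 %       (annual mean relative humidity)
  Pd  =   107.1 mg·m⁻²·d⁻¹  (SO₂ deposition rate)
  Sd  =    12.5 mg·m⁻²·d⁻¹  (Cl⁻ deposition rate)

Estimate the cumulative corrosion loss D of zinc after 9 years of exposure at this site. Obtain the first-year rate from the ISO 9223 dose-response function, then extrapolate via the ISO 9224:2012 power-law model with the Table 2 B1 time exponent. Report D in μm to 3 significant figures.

D(9) = 8.70 μm

zinc: temperature factor f = +0.038·(-9.6) = -0.3648
  sulphur-dioxide contribution → 1.33 μm/a
  chloride contribution → 0.1275 μm/a
  total first-year rate 1.457 μm/a
ISO 9224: D(t) = r_corr · t^b with b = 0.813 (zinc, B1)
  D(9) = 1.457 × 9^0.813 = 1.457 × 5.968 = 8.697 μm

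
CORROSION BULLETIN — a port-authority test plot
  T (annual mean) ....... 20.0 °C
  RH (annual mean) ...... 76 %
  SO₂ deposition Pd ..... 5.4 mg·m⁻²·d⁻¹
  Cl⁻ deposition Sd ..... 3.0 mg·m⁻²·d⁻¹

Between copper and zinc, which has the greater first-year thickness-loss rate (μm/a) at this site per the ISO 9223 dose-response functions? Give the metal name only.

copper

copper: temperature factor f = -0.080·(10.0) = -0.8000
  sulphur-dioxide contribution → 0.3271 μm/a
  chloride contribution → 0.5667 μm/a
  total first-year rate 0.8938 μm/a
zinc: T>10 °C ⇒ hinge -0.071·(20.0−10) = -0.7100
  sulphur-dioxide contribution → 0.4393 μm/a
  chloride contribution → 0.3291 μm/a
  ⇒ r_corr(zinc) = 0.7684 μm/a
Ordering by μm/a: copper (0.894) > zinc (0.768)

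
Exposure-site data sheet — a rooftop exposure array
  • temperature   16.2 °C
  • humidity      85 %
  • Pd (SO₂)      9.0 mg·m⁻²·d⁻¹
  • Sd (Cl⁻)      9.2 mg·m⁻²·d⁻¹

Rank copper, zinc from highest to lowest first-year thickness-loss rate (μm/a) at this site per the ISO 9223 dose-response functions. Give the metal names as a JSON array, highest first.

copper: f(T) = -0.080·(T−10) [T>10 °C] = -0.4960
  sulphur-dioxide contribution → 0.8609 μm/a
  chloride contribution → 0.8803 μm/a
  total first-year rate 1.741 μm/a
zinc: f(T) = -0.071·(T−10) [T>10 °C] = -0.4402
  sulphur-dioxide contribution → 1.09 μm/a
  chloride contribution → 0.485 μm/a
  total first-year rate 1.575 μm/a
Ordering by μm/a: copper (1.74) > zinc (1.57)

["copper", "zinc"]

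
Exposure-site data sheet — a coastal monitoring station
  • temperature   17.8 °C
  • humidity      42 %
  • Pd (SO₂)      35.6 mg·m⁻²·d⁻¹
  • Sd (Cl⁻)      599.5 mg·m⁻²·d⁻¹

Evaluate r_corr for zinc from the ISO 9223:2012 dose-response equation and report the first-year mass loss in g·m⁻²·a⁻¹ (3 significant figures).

r_corr = 32.2 g·m⁻²·a⁻¹

zinc: temperature factor f = -0.071·(7.8) = -0.5538
  sulphur-dioxide contribution → 0.2465 μm/a
  chloride contribution → 4.26 μm/a
  total first-year rate 4.506 μm/a
Convert to mass loss: 4.506 μm/a × 7.14 g/cm³ = 32.17 g·m⁻²·a⁻¹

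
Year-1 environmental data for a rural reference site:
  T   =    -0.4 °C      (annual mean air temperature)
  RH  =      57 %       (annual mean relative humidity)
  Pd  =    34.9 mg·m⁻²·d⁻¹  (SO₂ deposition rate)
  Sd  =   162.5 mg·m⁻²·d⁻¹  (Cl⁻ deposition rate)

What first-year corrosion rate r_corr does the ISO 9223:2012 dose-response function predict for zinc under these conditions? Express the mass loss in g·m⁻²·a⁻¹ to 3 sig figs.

zinc: temperature factor f = +0.038·(-10.4) = -0.3952
  sulphur-dioxide contribution → 0.5708 μm/a
  chloride contribution → 0.4858 μm/a
  total first-year rate 1.057 μm/a
Convert to mass loss: 1.057 μm/a × 7.14 g/cm³ = 7.545 g·m⁻²·a⁻¹

r_corr = 7.54 g·m⁻²·a⁻¹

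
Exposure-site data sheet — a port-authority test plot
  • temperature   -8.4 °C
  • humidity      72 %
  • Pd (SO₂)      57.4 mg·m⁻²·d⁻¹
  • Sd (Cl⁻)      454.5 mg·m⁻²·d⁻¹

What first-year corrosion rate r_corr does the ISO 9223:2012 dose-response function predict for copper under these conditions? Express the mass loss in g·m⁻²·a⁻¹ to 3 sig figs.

r_corr = 5.18 g·m⁻²·a⁻¹

copper: T≤10 °C ⇒ hinge +0.126·(-8.4−10) = -2.3184
  Pd branch = 0.0053·Pd^0.26·e^(0.059·RH+f) = 0.1046 μm/a
  Cl⁻ term: 0.01025·454.5^0.27·exp(0.036·72+0.049·-8.4) = 0.4734
  sum: 0.1046 + 0.4734 → r_corr = 0.578 μm/a
Convert to mass loss: 0.578 μm/a × 8.96 g/cm³ = 5.179 g·m⁻²·a⁻¹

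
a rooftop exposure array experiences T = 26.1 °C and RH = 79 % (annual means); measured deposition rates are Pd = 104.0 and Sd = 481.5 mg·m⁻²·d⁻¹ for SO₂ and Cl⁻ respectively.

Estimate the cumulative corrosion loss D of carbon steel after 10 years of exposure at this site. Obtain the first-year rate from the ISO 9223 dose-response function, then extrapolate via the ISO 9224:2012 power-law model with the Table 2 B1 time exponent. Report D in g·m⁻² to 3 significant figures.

carbon steel: f(T) = -0.054·(T−10) [T>10 °C] = -0.8694
  Pd branch = 1.77·Pd^0.52·e^(0.02·RH+f) = 40.31 μm/a
  Cl⁻ term: 0.102·481.5^0.62·exp(0.033·79+0.04·26.1) = 180.9
  sum: 40.31 + 180.9 → r_corr = 221.2 μm/a
Long-term exponent b (ISO 9224 Table 2, B1) = 0.523
  D(10) = 221.2 × 10^0.523 = 221.2 × 3.334 = 737.6 μm
  Mass loss = 737.6 μm × 7.85 g/cm³ = 5790 g·m⁻²

D(10) = 5.79e+03 g·m⁻²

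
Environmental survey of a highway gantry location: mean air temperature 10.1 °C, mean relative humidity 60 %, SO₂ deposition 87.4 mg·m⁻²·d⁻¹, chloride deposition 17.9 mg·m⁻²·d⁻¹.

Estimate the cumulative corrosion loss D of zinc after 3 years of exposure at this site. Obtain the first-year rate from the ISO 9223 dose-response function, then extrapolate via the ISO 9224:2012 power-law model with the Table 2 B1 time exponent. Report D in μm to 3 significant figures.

zinc: f(T) = -0.071·(T−10) [T>10 °C] = -0.0071
  SO₂ term: 0.0129·87.4^0.44·exp(0.046·60-0.0071) = 1.447
  Cl⁻ term: 0.0175·17.9^0.57·exp(0.008·60+0.085·10.1) = 0.3455
  r_corr = 1.447 + 0.3455 = 1.792 μm/a
Long-term exponent b (ISO 9224 Table 2, B1) = 0.813
  D(3) = 1.792 × 3^0.813 = 1.792 × 2.443 = 4.379 μm

D(3) = 4.38 μm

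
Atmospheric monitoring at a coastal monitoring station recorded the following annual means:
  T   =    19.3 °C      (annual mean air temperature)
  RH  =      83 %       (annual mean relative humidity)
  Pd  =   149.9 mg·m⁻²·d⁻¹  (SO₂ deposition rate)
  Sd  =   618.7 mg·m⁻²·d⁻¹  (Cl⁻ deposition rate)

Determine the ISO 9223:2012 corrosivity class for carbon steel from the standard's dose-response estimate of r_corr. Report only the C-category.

carbon steel: temperature factor f = -0.054·(9.3) = -0.5022
  sulphur-dioxide contribution → 76.25 μm/a
  chloride contribution → 183.7 μm/a
  total first-year rate 260 μm/a
Category bounds: 200…700 μm/a bracket r_corr ⇒ CX

CX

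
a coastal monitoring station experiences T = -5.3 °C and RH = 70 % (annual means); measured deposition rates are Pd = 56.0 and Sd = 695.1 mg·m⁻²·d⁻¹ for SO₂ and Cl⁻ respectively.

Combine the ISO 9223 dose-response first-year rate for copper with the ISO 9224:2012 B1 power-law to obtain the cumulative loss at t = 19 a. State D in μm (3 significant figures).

D(19) = 5.07 μm

copper: f(T) = +0.126·(T−10) [T≤10 °C] = -1.9278
  Pd branch = 0.0053·Pd^0.26·e^(0.059·RH+f) = 0.1365 μm/a
  Sd branch = 0.01025·Sd^0.27·e^(0.036·RH+0.049·T) = 0.5751 μm/a
  r_corr = 0.1365 + 0.5751 = 0.7116 μm/a
Long-term exponent b (ISO 9224 Table 2, B1) = 0.667
  D(19) = 0.7116 × 19^0.667 = 0.7116 × 7.127 = 5.072 μm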